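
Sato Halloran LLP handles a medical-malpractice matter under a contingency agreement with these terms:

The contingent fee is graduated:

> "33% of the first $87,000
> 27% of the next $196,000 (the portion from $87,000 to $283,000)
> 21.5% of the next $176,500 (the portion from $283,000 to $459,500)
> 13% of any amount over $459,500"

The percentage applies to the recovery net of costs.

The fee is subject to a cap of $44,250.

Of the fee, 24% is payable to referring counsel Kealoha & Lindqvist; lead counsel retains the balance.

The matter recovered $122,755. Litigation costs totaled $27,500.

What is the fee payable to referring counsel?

Fee base (net of costs): $122,755 − $27,500 = $95,255
First $87,000 at 33% = $28,710.00
Remaining $8,255 at 27% = $2,228.85
Fee: $28,710.00 + $2,228.85 = $30,938.85
$30,938.85 is under the $44,250 cap.
Referral share: 24% of $30,938.85 = $7,425.32; lead counsel retains $30,938.85 − $7,425.32 = $23,513.53.

$7,425.32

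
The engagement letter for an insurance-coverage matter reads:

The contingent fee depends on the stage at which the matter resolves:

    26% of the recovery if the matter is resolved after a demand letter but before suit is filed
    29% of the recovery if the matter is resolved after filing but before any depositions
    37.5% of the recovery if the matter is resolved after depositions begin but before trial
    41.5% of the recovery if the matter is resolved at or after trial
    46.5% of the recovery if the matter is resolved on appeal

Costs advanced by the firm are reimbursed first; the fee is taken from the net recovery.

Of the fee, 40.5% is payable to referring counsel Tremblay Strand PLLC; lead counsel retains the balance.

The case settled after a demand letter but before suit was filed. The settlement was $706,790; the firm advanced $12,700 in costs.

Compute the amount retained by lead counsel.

Fee base (net of costs): $706,790 − $12,700 = $694,090
The matter settled after a demand letter but before suit was filed, so the 26% rate applies.
$694,090 × 26% = $180,463.40
Referral share: 40.5% of $180,463.40 = $73,087.68; lead counsel retains $180,463.40 − $73,087.68 = $107,375.72.

$107,375.72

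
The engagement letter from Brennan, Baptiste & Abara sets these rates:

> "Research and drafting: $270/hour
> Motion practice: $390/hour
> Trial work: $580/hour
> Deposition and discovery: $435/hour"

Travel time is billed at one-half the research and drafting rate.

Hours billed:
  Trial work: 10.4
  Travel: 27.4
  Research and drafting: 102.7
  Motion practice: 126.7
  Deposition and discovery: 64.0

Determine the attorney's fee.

$114,713.00

Research and drafting: 102.7 × $270 = $27,729.00
Motion practice: 126.7 × $390 = $49,413.00
Trial work: 10.4 × $580 = $6,032.00
Deposition and discovery: 64.0 × $435 = $27,840.00
Subtotal: $27,729.00 + $49,413.00 + $6,032.00 + $27,840.00 = $111,014.00
Travel: 27.4 × ($270 ÷ 2) = 27.4 × $135.00 = $3,699.00
Total: $111,014.00 + $3,699.00 = $114,713.00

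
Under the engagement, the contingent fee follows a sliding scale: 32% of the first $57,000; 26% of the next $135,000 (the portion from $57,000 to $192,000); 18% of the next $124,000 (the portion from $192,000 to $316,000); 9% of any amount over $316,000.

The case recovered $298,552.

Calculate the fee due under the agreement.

First $57,000 at 32% = $18,240.00
Next $135,000 at 26% = $35,100.00
Remaining $106,552 at 18% = $19,179.36
Fee: $18,240.00 + $35,100.00 + $19,179.36 = $72,519.36

$72,519.36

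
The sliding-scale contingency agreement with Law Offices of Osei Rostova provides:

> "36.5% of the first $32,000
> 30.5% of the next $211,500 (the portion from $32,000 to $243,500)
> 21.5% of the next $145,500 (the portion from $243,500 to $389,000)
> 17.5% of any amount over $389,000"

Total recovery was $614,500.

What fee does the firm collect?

First $32,000 at 36.5% = $11,680.00
Next $211,500 at 30.5% = $64,507.50
Next $145,500 at 21.5% = $31,282.50
Remaining $225,500 at 17.5% = $39,462.50
Fee: $11,680.00 + $64,507.50 + $31,282.50 + $39,462.50 = $146,932.50

$146,932.50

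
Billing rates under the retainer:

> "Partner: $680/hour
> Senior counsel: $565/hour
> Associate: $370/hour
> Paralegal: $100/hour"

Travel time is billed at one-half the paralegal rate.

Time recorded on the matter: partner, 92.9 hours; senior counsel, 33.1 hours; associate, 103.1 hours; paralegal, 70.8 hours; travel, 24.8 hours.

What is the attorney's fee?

$128,340.50

Partner: 92.9 × $680 = $63,172.00
Senior counsel: 33.1 × $565 = $18,701.50
Associate: 103.1 × $370 = $38,147.00
Paralegal: 70.8 × $100 = $7,080.00
Subtotal: $63,172.00 + $18,701.50 + $38,147.00 + $7,080.00 = $127,100.50
Travel: 24.8 × ($100 ÷ 2) = 24.8 × $50.00 = $1,240.00
Total: $127,100.50 + $1,240.00 = $128,340.50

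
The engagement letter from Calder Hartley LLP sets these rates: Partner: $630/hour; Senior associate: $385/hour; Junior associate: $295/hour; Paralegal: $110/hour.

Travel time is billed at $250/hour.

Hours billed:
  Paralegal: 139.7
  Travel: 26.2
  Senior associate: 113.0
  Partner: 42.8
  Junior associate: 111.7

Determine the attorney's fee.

Partner: 42.8 × $630 = $26,964.00
Senior associate: 113.0 × $385 = $43,505.00
Junior associate: 111.7 × $295 = $32,951.50
Paralegal: 139.7 × $110 = $15,367.00
Subtotal: $26,964.00 + $43,505.00 + $32,951.50 + $15,367.00 = $118,787.50
Travel: 26.2 × $250 = $6,550.00
Total: $118,787.50 + $6,550.00 = $125,337.50

$125,337.50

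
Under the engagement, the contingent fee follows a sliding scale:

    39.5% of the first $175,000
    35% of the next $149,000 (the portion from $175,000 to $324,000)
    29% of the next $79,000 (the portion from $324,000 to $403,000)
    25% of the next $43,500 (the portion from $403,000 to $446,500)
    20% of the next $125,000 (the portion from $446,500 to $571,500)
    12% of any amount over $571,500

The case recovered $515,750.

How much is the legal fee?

$168,910.00

First $175,000 at 39.5% = $69,125.00
Next $149,000 at 35% = $52,150.00
Next $79,000 at 29% = $22,910.00
Next $43,500 at 25% = $10,875.00
Remaining $69,250 at 20% = $13,850.00
Fee: $69,125.00 + $52,150.00 + $22,910.00 + $10,875.00 + $13,850.00 = $168,910.00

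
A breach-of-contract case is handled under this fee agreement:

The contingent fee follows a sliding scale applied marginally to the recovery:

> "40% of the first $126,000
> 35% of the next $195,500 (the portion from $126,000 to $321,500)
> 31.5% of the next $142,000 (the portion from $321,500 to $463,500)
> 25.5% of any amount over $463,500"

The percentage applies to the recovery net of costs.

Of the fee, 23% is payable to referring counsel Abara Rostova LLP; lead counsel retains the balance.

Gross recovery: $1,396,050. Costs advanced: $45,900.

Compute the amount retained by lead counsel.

Fee base (net of costs): $1,396,050 − $45,900 = $1,350,150
First $126,000 at 40% = $50,400.00
Next $195,500 at 35% = $68,425.00
Next $142,000 at 31.5% = $44,730.00
Remaining $886,650 at 25.5% = $226,095.75
Fee: $50,400.00 + $68,425.00 + $44,730.00 + $226,095.75 = $389,650.75
Referral share: 23% of $389,650.75 = $89,619.67; lead counsel retains $389,650.75 − $89,619.67 = $300,031.08.

$300,031.08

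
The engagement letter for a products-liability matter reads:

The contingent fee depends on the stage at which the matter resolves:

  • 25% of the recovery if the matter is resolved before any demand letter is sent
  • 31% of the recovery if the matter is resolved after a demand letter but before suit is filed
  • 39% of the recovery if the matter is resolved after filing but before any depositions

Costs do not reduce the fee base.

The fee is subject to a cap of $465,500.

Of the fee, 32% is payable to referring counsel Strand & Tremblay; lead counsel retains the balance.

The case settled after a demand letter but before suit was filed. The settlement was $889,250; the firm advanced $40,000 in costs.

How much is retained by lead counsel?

Fee base is the gross recovery, $889,250; costs are reimbursed separately.
The matter settled after a demand letter but before suit was filed, so the 31% rate applies.
$889,250 × 31% = $275,667.50
$275,667.50 is under the $465,500 cap.
Referral share: 32% of $275,667.50 = $88,213.60; lead counsel retains $275,667.50 − $88,213.60 = $187,453.90.

$187,453.90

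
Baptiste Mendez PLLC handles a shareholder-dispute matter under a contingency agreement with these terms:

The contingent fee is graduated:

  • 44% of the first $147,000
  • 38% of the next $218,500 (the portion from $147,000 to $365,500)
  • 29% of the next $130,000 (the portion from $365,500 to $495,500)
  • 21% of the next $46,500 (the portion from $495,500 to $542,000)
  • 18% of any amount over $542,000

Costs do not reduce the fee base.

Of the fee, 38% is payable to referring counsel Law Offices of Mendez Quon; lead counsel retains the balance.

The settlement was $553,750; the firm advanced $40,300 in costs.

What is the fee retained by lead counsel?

Fee base is the gross recovery, $553,750; costs are reimbursed separately.
First $147,000 at 44% = $64,680.00
Next $218,500 at 38% = $83,030.00
Next $130,000 at 29% = $37,700.00
Next $46,500 at 21% = $9,765.00
Remaining $11,750 at 18% = $2,115.00
Fee: $64,680.00 + $83,030.00 + $37,700.00 + $9,765.00 + $2,115.00 = $197,290.00
Referral share: 38% of $197,290.00 = $74,970.20; lead counsel retains $197,290.00 − $74,970.20 = $122,319.80.

$122,319.80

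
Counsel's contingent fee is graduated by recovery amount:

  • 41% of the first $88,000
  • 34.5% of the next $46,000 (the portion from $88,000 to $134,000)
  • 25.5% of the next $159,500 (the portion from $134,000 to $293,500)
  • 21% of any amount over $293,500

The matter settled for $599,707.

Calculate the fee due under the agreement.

$156,925.97

First $88,000 at 41% = $36,080.00
Next $46,000 at 34.5% = $15,870.00
Next $159,500 at 25.5% = $40,672.50
Remaining $306,207 at 21% = $64,303.47
Fee: $36,080.00 + $15,870.00 + $40,672.50 + $64,303.47 = $156,925.97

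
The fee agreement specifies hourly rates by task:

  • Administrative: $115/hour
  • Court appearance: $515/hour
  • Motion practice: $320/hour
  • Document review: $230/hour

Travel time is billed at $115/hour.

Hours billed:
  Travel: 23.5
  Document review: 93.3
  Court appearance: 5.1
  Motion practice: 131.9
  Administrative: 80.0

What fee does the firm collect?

Administrative: 80.0 × $115 = $9,200.00
Court appearance: 5.1 × $515 = $2,626.50
Motion practice: 131.9 × $320 = $42,208.00
Document review: 93.3 × $230 = $21,459.00
Subtotal: $9,200.00 + $2,626.50 + $42,208.00 + $21,459.00 = $75,493.50
Travel: 23.5 × $115 = $2,702.50
Total: $75,493.50 + $2,702.50 = $78,196.00

$78,196.00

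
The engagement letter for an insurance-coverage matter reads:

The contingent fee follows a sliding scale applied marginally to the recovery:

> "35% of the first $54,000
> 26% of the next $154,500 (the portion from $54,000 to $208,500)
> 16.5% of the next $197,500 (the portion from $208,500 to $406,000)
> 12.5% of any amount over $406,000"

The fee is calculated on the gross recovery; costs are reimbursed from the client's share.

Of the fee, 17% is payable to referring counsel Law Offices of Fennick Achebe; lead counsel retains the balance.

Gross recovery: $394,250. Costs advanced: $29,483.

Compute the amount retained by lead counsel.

Fee base is the gross recovery, $394,250; costs are reimbursed separately.
First $54,000 at 35% = $18,900.00
Next $154,500 at 26% = $40,170.00
Remaining $185,750 at 16.5% = $30,648.75
Fee: $18,900.00 + $40,170.00 + $30,648.75 = $89,718.75
Referral share: 17% of $89,718.75 = $15,252.19; lead counsel retains $89,718.75 − $15,252.19 = $74,466.56.

$74,466.56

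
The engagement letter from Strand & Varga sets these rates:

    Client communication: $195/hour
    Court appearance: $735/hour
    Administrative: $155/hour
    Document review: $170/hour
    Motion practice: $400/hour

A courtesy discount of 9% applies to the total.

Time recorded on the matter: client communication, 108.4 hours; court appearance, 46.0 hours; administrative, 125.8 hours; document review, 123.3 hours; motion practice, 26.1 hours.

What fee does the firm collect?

Client communication: 108.4 × $195 = $21,138.00
Court appearance: 46.0 × $735 = $33,810.00
Administrative: 125.8 × $155 = $19,499.00
Document review: 123.3 × $170 = $20,961.00
Motion practice: 26.1 × $400 = $10,440.00
Subtotal: $105,848.00
Less 9% discount: −$9,526.32
Total: $105,848.00 − $9,526.32 = $96,321.68

$96,321.68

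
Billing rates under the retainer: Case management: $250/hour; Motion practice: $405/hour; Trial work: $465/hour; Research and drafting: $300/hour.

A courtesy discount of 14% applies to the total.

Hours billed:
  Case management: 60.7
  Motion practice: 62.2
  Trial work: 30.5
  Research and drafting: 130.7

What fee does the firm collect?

Case management: 60.7 × $250 = $15,175.00
Motion practice: 62.2 × $405 = $25,191.00
Trial work: 30.5 × $465 = $14,182.50
Research and drafting: 130.7 × $300 = $39,210.00
Subtotal: $93,758.50
Less 14% discount: −$13,126.19
Total: $93,758.50 − $13,126.19 = $80,632.31

$80,632.31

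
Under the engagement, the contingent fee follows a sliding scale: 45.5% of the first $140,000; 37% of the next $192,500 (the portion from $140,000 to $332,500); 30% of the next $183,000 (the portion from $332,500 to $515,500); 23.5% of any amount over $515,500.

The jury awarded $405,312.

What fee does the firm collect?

$156,768.60

First $140,000 at 45.5% = $63,700.00
Next $192,500 at 37% = $71,225.00
Remaining $72,812 at 30% = $21,843.60
Fee: $63,700.00 + $71,225.00 + $21,843.60 = $156,768.60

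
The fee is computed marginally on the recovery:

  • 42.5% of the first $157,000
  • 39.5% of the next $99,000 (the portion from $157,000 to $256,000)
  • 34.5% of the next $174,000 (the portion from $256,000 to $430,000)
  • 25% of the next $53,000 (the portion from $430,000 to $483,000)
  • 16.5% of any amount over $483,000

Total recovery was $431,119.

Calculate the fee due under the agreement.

$166,139.75

First $157,000 at 42.5% = $66,725.00
Next $99,000 at 39.5% = $39,105.00
Next $174,000 at 34.5% = $60,030.00
Remaining $1,119 at 25% = $279.75
Fee: $66,725.00 + $39,105.00 + $60,030.00 + $279.75 = $166,139.75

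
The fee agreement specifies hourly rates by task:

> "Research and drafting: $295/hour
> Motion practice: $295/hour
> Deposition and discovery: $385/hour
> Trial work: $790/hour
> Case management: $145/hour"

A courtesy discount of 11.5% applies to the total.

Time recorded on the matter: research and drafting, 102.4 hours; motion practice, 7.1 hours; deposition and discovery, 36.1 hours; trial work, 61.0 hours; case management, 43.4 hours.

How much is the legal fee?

Research and drafting: 102.4 × $295 = $30,208.00
Motion practice: 7.1 × $295 = $2,094.50
Deposition and discovery: 36.1 × $385 = $13,898.50
Trial work: 61.0 × $790 = $48,190.00
Case management: 43.4 × $145 = $6,293.00
Subtotal: $100,684.00
Less 11.5% discount: −$11,578.66
Total: $100,684.00 − $11,578.66 = $89,105.34

$89,105.34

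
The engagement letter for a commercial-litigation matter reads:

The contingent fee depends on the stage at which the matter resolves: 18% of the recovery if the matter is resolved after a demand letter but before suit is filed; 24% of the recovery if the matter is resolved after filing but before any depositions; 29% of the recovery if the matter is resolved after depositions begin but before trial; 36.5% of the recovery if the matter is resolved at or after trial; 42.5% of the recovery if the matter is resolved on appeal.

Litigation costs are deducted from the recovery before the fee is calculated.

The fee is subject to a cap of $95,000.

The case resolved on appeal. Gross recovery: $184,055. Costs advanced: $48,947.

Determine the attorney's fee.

Fee base (net of costs): $184,055 − $48,947 = $135,108
The matter resolved on appeal, so the 42.5% rate applies.
$135,108 × 42.5% = $57,420.90
$57,420.90 is under the $95,000 cap.

$57,420.90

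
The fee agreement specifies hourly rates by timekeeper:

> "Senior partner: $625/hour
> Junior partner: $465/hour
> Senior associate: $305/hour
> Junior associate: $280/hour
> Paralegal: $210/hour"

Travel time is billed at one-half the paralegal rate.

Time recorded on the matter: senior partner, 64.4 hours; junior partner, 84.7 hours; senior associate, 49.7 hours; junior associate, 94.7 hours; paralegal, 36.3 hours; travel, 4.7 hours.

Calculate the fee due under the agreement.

Senior partner: 64.4 × $625 = $40,250.00
Junior partner: 84.7 × $465 = $39,385.50
Senior associate: 49.7 × $305 = $15,158.50
Junior associate: 94.7 × $280 = $26,516.00
Paralegal: 36.3 × $210 = $7,623.00
Subtotal: $40,250.00 + $39,385.50 + $15,158.50 + $26,516.00 + $7,623.00 = $128,933.00
Travel: 4.7 × ($210 ÷ 2) = 4.7 × $105.00 = $493.50
Total: $128,933.00 + $493.50 = $129,426.50

$129,426.50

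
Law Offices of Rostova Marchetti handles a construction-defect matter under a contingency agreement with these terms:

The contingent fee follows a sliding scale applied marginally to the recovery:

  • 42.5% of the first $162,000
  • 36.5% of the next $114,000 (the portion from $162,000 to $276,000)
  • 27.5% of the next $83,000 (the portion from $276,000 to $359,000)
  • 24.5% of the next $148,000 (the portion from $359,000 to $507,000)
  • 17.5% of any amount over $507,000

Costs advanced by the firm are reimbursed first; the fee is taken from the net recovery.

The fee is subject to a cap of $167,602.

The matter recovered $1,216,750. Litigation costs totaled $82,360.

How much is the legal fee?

Fee base (net of costs): $1,216,750 − $82,360 = $1,134,390
First $162,000 at 42.5% = $68,850.00
Next $114,000 at 36.5% = $41,610.00
Next $83,000 at 27.5% = $22,825.00
Next $148,000 at 24.5% = $36,260.00
Remaining $627,390 at 17.5% = $109,793.25
Fee: $68,850.00 + $41,610.00 + $22,825.00 + $36,260.00 + $109,793.25 = $279,338.25
$279,338.25 exceeds the $167,602 cap, so the fee is capped at $167,602.00.

$167,602.00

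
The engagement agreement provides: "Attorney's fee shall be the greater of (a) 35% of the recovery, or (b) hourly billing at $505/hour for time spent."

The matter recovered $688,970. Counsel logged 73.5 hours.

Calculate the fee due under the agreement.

(a) 35% of $688,970 = $241,139.50
(b) 73.5 × $505 = $37,117.50
The greater is (a): $241,139.50.

$241,139.50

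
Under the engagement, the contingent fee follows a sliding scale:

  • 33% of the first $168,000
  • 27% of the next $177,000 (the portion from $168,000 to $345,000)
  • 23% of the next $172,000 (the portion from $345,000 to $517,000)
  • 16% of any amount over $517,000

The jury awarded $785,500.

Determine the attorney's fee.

First $168,000 at 33% = $55,440.00
Next $177,000 at 27% = $47,790.00
Next $172,000 at 23% = $39,560.00
Remaining $268,500 at 16% = $42,960.00
Fee: $55,440.00 + $47,790.00 + $39,560.00 + $42,960.00 = $185,750.00

$185,750.00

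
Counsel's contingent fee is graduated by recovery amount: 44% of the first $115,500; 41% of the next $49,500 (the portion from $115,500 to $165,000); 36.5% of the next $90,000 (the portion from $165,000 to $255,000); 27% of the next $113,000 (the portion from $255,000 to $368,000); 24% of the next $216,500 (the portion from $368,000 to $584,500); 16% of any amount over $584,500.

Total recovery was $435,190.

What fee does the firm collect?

First $115,500 at 44% = $50,820.00
Next $49,500 at 41% = $20,295.00
Next $90,000 at 36.5% = $32,850.00
Next $113,000 at 27% = $30,510.00
Remaining $67,190 at 24% = $16,125.60
Fee: $50,820.00 + $20,295.00 + $32,850.00 + $30,510.00 + $16,125.60 = $150,600.60

$150,600.60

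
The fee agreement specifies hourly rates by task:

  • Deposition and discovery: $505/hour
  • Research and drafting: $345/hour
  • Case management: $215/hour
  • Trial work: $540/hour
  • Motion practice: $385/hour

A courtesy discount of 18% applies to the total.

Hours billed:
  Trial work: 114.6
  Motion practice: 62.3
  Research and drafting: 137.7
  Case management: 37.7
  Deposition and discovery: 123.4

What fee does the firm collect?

$167,114.77

Deposition and discovery: 123.4 × $505 = $62,317.00
Research and drafting: 137.7 × $345 = $47,506.50
Case management: 37.7 × $215 = $8,105.50
Trial work: 114.6 × $540 = $61,884.00
Motion practice: 62.3 × $385 = $23,985.50
Subtotal: $203,798.50
Less 18% discount: −$36,683.73
Total: $203,798.50 − $36,683.73 = $167,114.77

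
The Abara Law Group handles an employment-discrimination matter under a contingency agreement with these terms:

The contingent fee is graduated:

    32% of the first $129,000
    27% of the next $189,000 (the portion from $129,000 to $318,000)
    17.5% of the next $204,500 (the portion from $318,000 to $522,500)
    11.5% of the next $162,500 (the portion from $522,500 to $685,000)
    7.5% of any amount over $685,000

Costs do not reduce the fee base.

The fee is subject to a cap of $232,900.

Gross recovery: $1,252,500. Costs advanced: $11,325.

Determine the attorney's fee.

Fee base is the gross recovery, $1,252,500; costs are reimbursed separately.
First $129,000 at 32% = $41,280.00
Next $189,000 at 27% = $51,030.00
Next $204,500 at 17.5% = $35,787.50
Next $162,500 at 11.5% = $18,687.50
Remaining $567,500 at 7.5% = $42,562.50
Fee: $41,280.00 + $51,030.00 + $35,787.50 + $18,687.50 + $42,562.50 = $189,347.50
$189,347.50 is under the $232,900 cap.

$189,347.50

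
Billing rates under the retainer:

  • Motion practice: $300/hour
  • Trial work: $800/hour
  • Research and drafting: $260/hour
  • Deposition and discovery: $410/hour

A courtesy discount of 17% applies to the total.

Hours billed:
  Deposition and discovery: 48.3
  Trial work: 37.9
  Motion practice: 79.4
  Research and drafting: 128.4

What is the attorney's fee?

Motion practice: 79.4 × $300 = $23,820.00
Trial work: 37.9 × $800 = $30,320.00
Research and drafting: 128.4 × $260 = $33,384.00
Deposition and discovery: 48.3 × $410 = $19,803.00
Subtotal: $107,327.00
Less 17% discount: −$18,245.59
Total: $107,327.00 − $18,245.59 = $89,081.41

$89,081.41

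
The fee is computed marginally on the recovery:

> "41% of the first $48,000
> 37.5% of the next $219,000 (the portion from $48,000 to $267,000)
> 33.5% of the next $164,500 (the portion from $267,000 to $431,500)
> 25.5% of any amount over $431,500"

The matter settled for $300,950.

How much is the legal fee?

First $48,000 at 41% = $19,680.00
Next $219,000 at 37.5% = $82,125.00
Remaining $33,950 at 33.5% = $11,373.25
Fee: $19,680.00 + $82,125.00 + $11,373.25 = $113,178.25

$113,178.25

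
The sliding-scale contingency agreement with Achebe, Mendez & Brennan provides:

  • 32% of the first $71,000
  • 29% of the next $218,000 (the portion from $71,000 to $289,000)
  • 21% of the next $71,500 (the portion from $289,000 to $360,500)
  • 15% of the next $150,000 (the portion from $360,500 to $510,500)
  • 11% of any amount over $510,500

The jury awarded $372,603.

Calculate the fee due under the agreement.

$102,770.45

First $71,000 at 32% = $22,720.00
Next $218,000 at 29% = $63,220.00
Next $71,500 at 21% = $15,015.00
Remaining $12,103 at 15% = $1,815.45
Fee: $22,720.00 + $63,220.00 + $15,015.00 + $1,815.45 = $102,770.45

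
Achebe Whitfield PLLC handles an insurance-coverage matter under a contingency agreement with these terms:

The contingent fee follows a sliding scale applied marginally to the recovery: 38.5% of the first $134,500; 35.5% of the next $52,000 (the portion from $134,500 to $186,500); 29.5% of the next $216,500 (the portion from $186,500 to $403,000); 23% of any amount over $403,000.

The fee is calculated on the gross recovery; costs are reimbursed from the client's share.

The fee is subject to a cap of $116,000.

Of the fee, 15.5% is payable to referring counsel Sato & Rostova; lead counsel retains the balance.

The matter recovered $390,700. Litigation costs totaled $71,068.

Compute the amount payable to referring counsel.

$17,980.00

Fee base is the gross recovery, $390,700; costs are reimbursed separately.
First $134,500 at 38.5% = $51,782.50
Next $52,000 at 35.5% = $18,460.00
Remaining $204,200 at 29.5% = $60,239.00
Fee: $51,782.50 + $18,460.00 + $60,239.00 = $130,481.50
$130,481.50 exceeds the $116,000 cap, so the fee is capped at $116,000.00.
Referral share: 15.5% of $116,000.00 = $17,980.00; lead counsel retains $116,000.00 − $17,980.00 = $98,020.00.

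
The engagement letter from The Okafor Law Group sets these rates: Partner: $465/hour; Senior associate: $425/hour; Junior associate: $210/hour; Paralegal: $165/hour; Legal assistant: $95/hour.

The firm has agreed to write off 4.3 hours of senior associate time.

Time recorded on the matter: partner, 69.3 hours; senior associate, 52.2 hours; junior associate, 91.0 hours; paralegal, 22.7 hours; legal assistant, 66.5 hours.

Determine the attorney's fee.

$81,755.00

Partner: 69.3 × $465 = $32,224.50
Senior associate: 52.2 × $425 = $22,185.00
Junior associate: 91.0 × $210 = $19,110.00
Paralegal: 22.7 × $165 = $3,745.50
Legal assistant: 66.5 × $95 = $6,317.50
Subtotal: $83,582.50
Write-off: 4.3 × $425 = $1,827.50
Total: $83,582.50 − $1,827.50 = $81,755.00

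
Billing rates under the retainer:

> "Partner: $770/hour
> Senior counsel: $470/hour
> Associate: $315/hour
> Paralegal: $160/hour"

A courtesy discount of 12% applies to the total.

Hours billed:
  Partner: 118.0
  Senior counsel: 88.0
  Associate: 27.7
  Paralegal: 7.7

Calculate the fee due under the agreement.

$125,116.20

Partner: 118.0 × $770 = $90,860.00
Senior counsel: 88.0 × $470 = $41,360.00
Associate: 27.7 × $315 = $8,725.50
Paralegal: 7.7 × $160 = $1,232.00
Subtotal: $142,177.50
Less 12% discount: −$17,061.30
Total: $142,177.50 − $17,061.30 = $125,116.20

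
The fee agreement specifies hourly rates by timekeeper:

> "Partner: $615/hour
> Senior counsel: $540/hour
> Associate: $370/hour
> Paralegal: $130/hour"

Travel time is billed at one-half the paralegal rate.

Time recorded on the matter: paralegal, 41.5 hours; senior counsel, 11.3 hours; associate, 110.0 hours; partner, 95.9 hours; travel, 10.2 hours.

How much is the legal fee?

$111,838.50

Partner: 95.9 × $615 = $58,978.50
Senior counsel: 11.3 × $540 = $6,102.00
Associate: 110.0 × $370 = $40,700.00
Paralegal: 41.5 × $130 = $5,395.00
Subtotal: $58,978.50 + $6,102.00 + $40,700.00 + $5,395.00 = $111,175.50
Travel: 10.2 × ($130 ÷ 2) = 10.2 × $65.00 = $663.00
Total: $111,175.50 + $663.00 = $111,838.50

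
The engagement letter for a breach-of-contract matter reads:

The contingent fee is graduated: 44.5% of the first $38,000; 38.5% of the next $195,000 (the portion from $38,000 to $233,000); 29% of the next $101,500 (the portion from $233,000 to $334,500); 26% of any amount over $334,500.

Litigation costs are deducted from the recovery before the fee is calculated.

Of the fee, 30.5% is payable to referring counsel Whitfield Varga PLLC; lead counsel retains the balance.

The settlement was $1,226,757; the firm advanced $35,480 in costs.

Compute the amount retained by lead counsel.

Fee base (net of costs): $1,226,757 − $35,480 = $1,191,277
First $38,000 at 44.5% = $16,910.00
Next $195,000 at 38.5% = $75,075.00
Next $101,500 at 29% = $29,435.00
Remaining $856,777 at 26% = $222,762.02
Fee: $16,910.00 + $75,075.00 + $29,435.00 + $222,762.02 = $344,182.02
Referral share: 30.5% of $344,182.02 = $104,975.52; lead counsel retains $344,182.02 − $104,975.52 = $239,206.50.

$239,206.50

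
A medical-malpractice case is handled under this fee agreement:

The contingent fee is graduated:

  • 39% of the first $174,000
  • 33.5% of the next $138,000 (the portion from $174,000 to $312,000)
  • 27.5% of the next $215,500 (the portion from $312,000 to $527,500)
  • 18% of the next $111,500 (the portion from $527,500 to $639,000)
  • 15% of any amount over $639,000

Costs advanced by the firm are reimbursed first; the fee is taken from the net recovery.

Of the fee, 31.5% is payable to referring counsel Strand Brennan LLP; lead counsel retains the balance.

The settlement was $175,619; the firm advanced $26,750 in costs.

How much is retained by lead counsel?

$39,770.35

Fee base (net of costs): $175,619 − $26,750 = $148,869
First $148,869 at 39% = $58,058.91
Referral share: 31.5% of $58,058.91 = $18,288.56; lead counsel retains $58,058.91 − $18,288.56 = $39,770.35.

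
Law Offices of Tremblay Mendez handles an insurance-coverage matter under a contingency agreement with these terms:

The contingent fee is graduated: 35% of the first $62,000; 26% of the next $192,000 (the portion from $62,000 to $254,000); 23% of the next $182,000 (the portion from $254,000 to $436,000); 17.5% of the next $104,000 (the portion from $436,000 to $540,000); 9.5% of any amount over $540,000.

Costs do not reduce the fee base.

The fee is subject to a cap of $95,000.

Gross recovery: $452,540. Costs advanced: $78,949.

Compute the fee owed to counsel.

$95,000.00

Fee base is the gross recovery, $452,540; costs are reimbursed separately.
First $62,000 at 35% = $21,700.00
Next $192,000 at 26% = $49,920.00
Next $182,000 at 23% = $41,860.00
Remaining $16,540 at 17.5% = $2,894.50
Fee: $21,700.00 + $49,920.00 + $41,860.00 + $2,894.50 = $116,374.50
$116,374.50 exceeds the $95,000 cap, so the fee is capped at $95,000.00.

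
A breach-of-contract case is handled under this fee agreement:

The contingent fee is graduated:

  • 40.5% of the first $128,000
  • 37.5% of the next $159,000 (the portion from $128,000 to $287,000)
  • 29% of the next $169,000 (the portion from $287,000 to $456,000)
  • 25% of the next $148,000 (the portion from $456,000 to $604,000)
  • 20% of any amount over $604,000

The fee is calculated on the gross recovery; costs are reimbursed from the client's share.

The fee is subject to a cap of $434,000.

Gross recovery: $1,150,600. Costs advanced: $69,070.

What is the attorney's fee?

$306,795.00

Fee base is the gross recovery, $1,150,600; costs are reimbursed separately.
First $128,000 at 40.5% = $51,840.00
Next $159,000 at 37.5% = $59,625.00
Next $169,000 at 29% = $49,010.00
Next $148,000 at 25% = $37,000.00
Remaining $546,600 at 20% = $109,320.00
Fee: $51,840.00 + $59,625.00 + $49,010.00 + $37,000.00 + $109,320.00 = $306,795.00
$306,795.00 is under the $434,000 cap.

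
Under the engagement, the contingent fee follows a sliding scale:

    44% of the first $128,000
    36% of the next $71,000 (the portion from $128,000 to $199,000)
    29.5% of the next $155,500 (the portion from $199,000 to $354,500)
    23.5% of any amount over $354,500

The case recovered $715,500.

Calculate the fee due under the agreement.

$212,587.50

First $128,000 at 44% = $56,320.00
Next $71,000 at 36% = $25,560.00
Next $155,500 at 29.5% = $45,872.50
Remaining $361,000 at 23.5% = $84,835.00
Fee: $56,320.00 + $25,560.00 + $45,872.50 + $84,835.00 = $212,587.50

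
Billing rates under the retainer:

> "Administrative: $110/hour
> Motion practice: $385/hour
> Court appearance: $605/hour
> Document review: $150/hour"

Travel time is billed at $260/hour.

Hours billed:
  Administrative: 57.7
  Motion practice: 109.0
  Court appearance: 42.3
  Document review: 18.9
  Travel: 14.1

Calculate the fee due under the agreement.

$80,404.50

Administrative: 57.7 × $110 = $6,347.00
Motion practice: 109.0 × $385 = $41,965.00
Court appearance: 42.3 × $605 = $25,591.50
Document review: 18.9 × $150 = $2,835.00
Subtotal: $6,347.00 + $41,965.00 + $25,591.50 + $2,835.00 = $76,738.50
Travel: 14.1 × $260 = $3,666.00
Total: $76,738.50 + $3,666.00 = $80,404.50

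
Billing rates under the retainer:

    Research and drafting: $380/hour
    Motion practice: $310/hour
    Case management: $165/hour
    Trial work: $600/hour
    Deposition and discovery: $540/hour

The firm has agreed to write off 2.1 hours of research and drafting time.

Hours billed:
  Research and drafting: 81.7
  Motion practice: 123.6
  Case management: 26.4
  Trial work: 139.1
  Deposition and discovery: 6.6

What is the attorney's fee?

Research and drafting: 81.7 × $380 = $31,046.00
Motion practice: 123.6 × $310 = $38,316.00
Case management: 26.4 × $165 = $4,356.00
Trial work: 139.1 × $600 = $83,460.00
Deposition and discovery: 6.6 × $540 = $3,564.00
Subtotal: $160,742.00
Write-off: 2.1 × $380 = $798.00
Total: $160,742.00 − $798.00 = $159,944.00

$159,944.00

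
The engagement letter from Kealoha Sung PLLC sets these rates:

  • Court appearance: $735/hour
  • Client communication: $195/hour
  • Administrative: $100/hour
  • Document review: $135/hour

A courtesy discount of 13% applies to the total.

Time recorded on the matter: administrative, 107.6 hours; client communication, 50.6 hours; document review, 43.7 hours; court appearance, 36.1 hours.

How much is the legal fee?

$46,162.20

Court appearance: 36.1 × $735 = $26,533.50
Client communication: 50.6 × $195 = $9,867.00
Administrative: 107.6 × $100 = $10,760.00
Document review: 43.7 × $135 = $5,899.50
Subtotal: $53,060.00
Less 13% discount: −$6,897.80
Total: $53,060.00 − $6,897.80 = $46,162.20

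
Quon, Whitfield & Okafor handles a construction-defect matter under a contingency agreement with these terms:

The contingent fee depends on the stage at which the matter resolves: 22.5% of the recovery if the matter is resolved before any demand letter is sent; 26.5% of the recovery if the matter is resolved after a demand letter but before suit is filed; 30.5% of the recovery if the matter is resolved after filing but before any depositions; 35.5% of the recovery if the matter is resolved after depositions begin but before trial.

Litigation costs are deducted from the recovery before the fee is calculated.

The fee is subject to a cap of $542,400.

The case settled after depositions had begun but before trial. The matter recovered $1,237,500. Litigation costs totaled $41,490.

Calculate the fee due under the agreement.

Fee base (net of costs): $1,237,500 − $41,490 = $1,196,010
The matter settled after depositions had begun but before trial, so the 35.5% rate applies.
$1,196,010 × 35.5% = $424,583.55
$424,583.55 is under the $542,400 cap.

$424,583.55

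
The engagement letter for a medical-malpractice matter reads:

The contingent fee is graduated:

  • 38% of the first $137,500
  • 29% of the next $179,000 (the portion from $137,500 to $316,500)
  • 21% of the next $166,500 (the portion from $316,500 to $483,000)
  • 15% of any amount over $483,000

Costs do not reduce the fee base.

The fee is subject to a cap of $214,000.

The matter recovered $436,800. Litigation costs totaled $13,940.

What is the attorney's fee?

$129,423.00

Fee base is the gross recovery, $436,800; costs are reimbursed separately.
First $137,500 at 38% = $52,250.00
Next $179,000 at 29% = $51,910.00
Remaining $120,300 at 21% = $25,263.00
Fee: $52,250.00 + $51,910.00 + $25,263.00 = $129,423.00
$129,423.00 is under the $214,000 cap.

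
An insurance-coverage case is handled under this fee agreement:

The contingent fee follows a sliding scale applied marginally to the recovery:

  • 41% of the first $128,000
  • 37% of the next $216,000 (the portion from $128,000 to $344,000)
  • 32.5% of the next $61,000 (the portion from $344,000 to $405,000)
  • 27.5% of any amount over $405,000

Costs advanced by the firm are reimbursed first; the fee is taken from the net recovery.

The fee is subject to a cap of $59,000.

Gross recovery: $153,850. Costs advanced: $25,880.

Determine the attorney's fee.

Fee base (net of costs): $153,850 − $25,880 = $127,970
First $127,970 at 41% = $52,467.70
$52,467.70 is under the $59,000 cap.

$52,467.70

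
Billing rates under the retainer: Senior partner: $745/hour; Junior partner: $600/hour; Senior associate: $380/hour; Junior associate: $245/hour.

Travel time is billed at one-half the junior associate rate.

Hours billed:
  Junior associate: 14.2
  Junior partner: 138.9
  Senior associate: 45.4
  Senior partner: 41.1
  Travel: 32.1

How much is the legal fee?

$138,622.75

Senior partner: 41.1 × $745 = $30,619.50
Junior partner: 138.9 × $600 = $83,340.00
Senior associate: 45.4 × $380 = $17,252.00
Junior associate: 14.2 × $245 = $3,479.00
Subtotal: $30,619.50 + $83,340.00 + $17,252.00 + $3,479.00 = $134,690.50
Travel: 32.1 × ($245 ÷ 2) = 32.1 × $122.50 = $3,932.25
Total: $134,690.50 + $3,932.25 = $138,622.75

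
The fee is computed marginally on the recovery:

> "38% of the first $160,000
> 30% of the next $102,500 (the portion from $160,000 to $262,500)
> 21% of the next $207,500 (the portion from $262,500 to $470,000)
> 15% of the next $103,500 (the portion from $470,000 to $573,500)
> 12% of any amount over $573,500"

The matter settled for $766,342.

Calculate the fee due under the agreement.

$173,791.04

First $160,000 at 38% = $60,800.00
Next $102,500 at 30% = $30,750.00
Next $207,500 at 21% = $43,575.00
Next $103,500 at 15% = $15,525.00
Remaining $192,842 at 12% = $23,141.04
Fee: $60,800.00 + $30,750.00 + $43,575.00 + $15,525.00 + $23,141.04 = $173,791.04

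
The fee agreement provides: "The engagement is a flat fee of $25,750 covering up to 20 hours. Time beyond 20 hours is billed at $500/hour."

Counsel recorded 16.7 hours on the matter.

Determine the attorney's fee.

16.7 hours is within the 20-hour scope; only the flat fee applies.

$25,750.00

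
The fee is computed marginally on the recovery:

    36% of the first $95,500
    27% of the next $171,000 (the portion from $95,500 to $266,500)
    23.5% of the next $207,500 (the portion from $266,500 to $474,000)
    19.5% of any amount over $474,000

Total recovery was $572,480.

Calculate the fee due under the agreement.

$148,516.10

First $95,500 at 36% = $34,380.00
Next $171,000 at 27% = $46,170.00
Next $207,500 at 23.5% = $48,762.50
Remaining $98,480 at 19.5% = $19,203.60
Fee: $34,380.00 + $46,170.00 + $48,762.50 + $19,203.60 = $148,516.10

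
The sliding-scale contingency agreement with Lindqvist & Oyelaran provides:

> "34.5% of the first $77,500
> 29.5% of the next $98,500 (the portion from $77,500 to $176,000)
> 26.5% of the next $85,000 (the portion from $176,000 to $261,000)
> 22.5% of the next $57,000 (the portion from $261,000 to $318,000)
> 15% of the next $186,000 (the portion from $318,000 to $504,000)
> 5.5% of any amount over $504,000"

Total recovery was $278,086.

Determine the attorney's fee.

$82,164.35

First $77,500 at 34.5% = $26,737.50
Next $98,500 at 29.5% = $29,057.50
Next $85,000 at 26.5% = $22,525.00
Remaining $17,086 at 22.5% = $3,844.35
Fee: $26,737.50 + $29,057.50 + $22,525.00 + $3,844.35 = $82,164.35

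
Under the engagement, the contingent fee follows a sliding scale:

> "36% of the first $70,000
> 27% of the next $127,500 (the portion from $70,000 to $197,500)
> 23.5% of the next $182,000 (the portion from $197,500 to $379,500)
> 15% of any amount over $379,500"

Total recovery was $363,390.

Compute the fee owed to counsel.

First $70,000 at 36% = $25,200.00
Next $127,500 at 27% = $34,425.00
Remaining $165,890 at 23.5% = $38,984.15
Fee: $25,200.00 + $34,425.00 + $38,984.15 = $98,609.15

$98,609.15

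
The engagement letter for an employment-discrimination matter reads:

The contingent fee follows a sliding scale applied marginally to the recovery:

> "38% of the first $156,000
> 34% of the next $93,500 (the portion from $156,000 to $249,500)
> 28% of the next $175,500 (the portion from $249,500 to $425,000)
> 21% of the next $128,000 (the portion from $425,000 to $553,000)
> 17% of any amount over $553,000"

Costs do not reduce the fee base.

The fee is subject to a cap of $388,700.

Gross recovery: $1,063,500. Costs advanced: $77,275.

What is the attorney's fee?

$253,875.00

Fee base is the gross recovery, $1,063,500; costs are reimbursed separately.
First $156,000 at 38% = $59,280.00
Next $93,500 at 34% = $31,790.00
Next $175,500 at 28% = $49,140.00
Next $128,000 at 21% = $26,880.00
Remaining $510,500 at 17% = $86,785.00
Fee: $59,280.00 + $31,790.00 + $49,140.00 + $26,880.00 + $86,785.00 = $253,875.00
$253,875.00 is under the $388,700 cap.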